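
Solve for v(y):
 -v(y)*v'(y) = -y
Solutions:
 v(y) = -sqrt(C1 + y^2)
 v(y) = sqrt(C1 + y^2)


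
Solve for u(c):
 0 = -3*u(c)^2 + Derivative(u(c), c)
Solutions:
 u(c) = -1/(C1 + 3*c)


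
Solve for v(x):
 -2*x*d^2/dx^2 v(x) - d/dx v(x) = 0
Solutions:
 v(x) = C1 + C2*sqrt(x)


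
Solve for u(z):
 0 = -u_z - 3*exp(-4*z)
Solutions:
 u(z) = C1 + 3*exp(-4*z)/4


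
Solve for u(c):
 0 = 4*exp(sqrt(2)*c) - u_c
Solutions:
 u(c) = C1 + 2*sqrt(2)*exp(sqrt(2)*c)


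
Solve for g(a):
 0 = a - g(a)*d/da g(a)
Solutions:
 g(a) = -sqrt(C1 + a^2)
 g(a) = sqrt(C1 + a^2)


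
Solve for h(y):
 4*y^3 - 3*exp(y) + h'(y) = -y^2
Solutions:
 h(y) = C1 - y^4 - y^3/3 + 3*exp(y)


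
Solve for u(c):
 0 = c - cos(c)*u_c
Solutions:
 u(c) = C1 + Integral(c/cos(c), c)


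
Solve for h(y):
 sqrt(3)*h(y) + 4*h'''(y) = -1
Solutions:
 h(y) = C3*exp(-2^(1/3)*3^(1/6)*y/2) + (C1*sin(2^(1/3)*3^(2/3)*y/4) + C2*cos(2^(1/3)*3^(2/3)*y/4))*exp(2^(1/3)*3^(1/6)*y/4) - sqrt(3)/3


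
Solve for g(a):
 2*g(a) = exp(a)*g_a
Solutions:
 g(a) = C1*exp(-2*exp(-a))


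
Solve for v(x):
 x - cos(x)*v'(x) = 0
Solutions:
 v(x) = C1 + Integral(x/cos(x), x)


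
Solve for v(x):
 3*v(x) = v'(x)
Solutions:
 v(x) = C1*exp(3*x)


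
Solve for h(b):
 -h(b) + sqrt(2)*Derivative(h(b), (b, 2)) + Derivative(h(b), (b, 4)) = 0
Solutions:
 h(b) = C1*exp(-sqrt(2)*b*sqrt(-sqrt(2) + sqrt(6))/2) + C2*exp(sqrt(2)*b*sqrt(-sqrt(2) + sqrt(6))/2) + C3*sin(sqrt(2)*b*sqrt(sqrt(2) + sqrt(6))/2) + C4*cosh(sqrt(2)*b*sqrt(-sqrt(6) - sqrt(2))/2)


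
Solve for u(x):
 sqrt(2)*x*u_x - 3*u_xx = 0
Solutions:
 u(x) = C1 + C2*erfi(2^(3/4)*sqrt(3)*x/6)


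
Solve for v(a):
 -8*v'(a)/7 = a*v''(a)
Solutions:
 v(a) = C1 + C2/a^(1/7)


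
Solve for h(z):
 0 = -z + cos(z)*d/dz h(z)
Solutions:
 h(z) = C1 + Integral(z/cos(z), z)


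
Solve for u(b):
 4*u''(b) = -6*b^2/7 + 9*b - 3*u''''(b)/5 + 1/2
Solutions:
 u(b) = C1 + C2*b + C3*sin(2*sqrt(15)*b/3) + C4*cos(2*sqrt(15)*b/3) - b^4/56 + 3*b^3/8 + 53*b^2/560


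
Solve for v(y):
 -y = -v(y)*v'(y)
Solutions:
 v(y) = -sqrt(C1 + y^2)
 v(y) = sqrt(C1 + y^2)


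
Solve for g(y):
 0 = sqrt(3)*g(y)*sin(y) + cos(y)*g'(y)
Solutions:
 g(y) = C1*cos(y)^(sqrt(3))


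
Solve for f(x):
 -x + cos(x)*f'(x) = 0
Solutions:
 f(x) = C1 + Integral(x/cos(x), x)


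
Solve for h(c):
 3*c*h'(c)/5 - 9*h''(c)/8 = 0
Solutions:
 h(c) = C1 + C2*erfi(2*sqrt(15)*c/15)


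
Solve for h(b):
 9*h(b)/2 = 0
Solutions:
 h(b) = 0


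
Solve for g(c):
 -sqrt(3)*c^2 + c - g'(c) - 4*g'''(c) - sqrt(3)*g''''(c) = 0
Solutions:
 g(c) = C1 + C2*exp(c*(-16*sqrt(3) + 32*18^(1/3)/(9*sqrt(1011) + 209*sqrt(3))^(1/3) + 12^(1/3)*(9*sqrt(1011) + 209*sqrt(3))^(1/3))/36)*sin(2^(1/3)*3^(1/6)*c*(-2^(1/3)*3^(2/3)*(9*sqrt(1011) + 209*sqrt(3))^(1/3) + 96/(9*sqrt(1011) + 209*sqrt(3))^(1/3))/36) + C3*exp(c*(-16*sqrt(3) + 32*18^(1/3)/(9*sqrt(1011) + 209*sqrt(3))^(1/3) + 12^(1/3)*(9*sqrt(1011) + 209*sqrt(3))^(1/3))/36)*cos(2^(1/3)*3^(1/6)*c*(-2^(1/3)*3^(2/3)*(9*sqrt(1011) + 209*sqrt(3))^(1/3) + 96/(9*sqrt(1011) + 209*sqrt(3))^(1/3))/36) + C4*exp(-c*(32*18^(1/3)/(9*sqrt(1011) + 209*sqrt(3))^(1/3) + 8*sqrt(3) + 12^(1/3)*(9*sqrt(1011) + 209*sqrt(3))^(1/3))/18) - sqrt(3)*c^3/3 + c^2/2 + 8*sqrt(3)*c


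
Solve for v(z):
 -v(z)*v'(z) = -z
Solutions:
 v(z) = -sqrt(C1 + z^2)
 v(z) = sqrt(C1 + z^2)


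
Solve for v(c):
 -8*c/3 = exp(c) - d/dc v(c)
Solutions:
 v(c) = C1 + 4*c^2/3 + exp(c)


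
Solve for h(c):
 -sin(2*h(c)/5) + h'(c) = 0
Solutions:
 -c + 5*log(cos(2*h(c)/5) - 1)/4 - 5*log(cos(2*h(c)/5) + 1)/4 = C1


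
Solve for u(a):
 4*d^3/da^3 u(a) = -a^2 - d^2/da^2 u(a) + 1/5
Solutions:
 u(a) = C1 + C2*a + C3*exp(-a/4) - a^4/12 + 4*a^3/3 - 159*a^2/10


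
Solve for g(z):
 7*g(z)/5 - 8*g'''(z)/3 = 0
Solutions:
 g(z) = C3*exp(21^(1/3)*5^(2/3)*z/10) + (C1*sin(3^(5/6)*5^(2/3)*7^(1/3)*z/20) + C2*cos(3^(5/6)*5^(2/3)*7^(1/3)*z/20))*exp(-21^(1/3)*5^(2/3)*z/20)


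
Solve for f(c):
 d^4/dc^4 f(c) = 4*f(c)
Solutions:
 f(c) = C1*exp(-sqrt(2)*c) + C2*exp(sqrt(2)*c) + C3*sin(sqrt(2)*c) + C4*cos(sqrt(2)*c)


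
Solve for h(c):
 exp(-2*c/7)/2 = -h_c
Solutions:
 h(c) = C1 + 7*exp(-2*c/7)/4


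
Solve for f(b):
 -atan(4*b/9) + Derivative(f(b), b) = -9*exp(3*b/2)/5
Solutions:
 f(b) = C1 + b*atan(4*b/9) - 6*exp(3*b/2)/5 - 9*log(16*b^2 + 81)/8


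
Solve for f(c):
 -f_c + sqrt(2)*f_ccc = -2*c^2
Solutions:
 f(c) = C1 + C2*exp(-2^(3/4)*c/2) + C3*exp(2^(3/4)*c/2) + 2*c^3/3 + 4*sqrt(2)*c


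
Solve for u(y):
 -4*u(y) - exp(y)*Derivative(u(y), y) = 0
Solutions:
 u(y) = C1*exp(4*exp(-y))


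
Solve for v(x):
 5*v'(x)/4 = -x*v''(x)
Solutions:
 v(x) = C1 + C2/x^(1/4)


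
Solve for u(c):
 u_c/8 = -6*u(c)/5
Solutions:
 u(c) = C1*exp(-48*c/5)


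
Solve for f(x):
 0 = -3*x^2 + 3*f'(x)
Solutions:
 f(x) = C1 + x^3/3


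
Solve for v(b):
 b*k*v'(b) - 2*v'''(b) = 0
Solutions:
 v(b) = C1 + Integral(C2*airyai(2^(2/3)*b*k^(1/3)/2) + C3*airybi(2^(2/3)*b*k^(1/3)/2), b)


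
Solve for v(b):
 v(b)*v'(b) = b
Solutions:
 v(b) = -sqrt(C1 + b^2)
 v(b) = sqrt(C1 + b^2)


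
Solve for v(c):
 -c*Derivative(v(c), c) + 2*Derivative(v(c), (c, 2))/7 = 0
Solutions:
 v(c) = C1 + C2*erfi(sqrt(7)*c/2)


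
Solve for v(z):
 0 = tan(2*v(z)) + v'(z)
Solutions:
 v(z) = -asin(C1*exp(-2*z))/2 + pi/2
 v(z) = asin(C1*exp(-2*z))/2


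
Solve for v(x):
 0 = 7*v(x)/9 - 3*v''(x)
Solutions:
 v(x) = C1*exp(-sqrt(21)*x/9) + C2*exp(sqrt(21)*x/9)


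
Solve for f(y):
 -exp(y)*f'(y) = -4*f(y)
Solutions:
 f(y) = C1*exp(-4*exp(-y))


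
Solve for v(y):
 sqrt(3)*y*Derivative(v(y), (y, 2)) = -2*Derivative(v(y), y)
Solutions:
 v(y) = C1 + C2*y^(1 - 2*sqrt(3)/3)


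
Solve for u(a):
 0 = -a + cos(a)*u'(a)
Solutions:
 u(a) = C1 + Integral(a/cos(a), a)


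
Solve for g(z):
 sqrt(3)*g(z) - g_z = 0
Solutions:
 g(z) = C1*exp(sqrt(3)*z)


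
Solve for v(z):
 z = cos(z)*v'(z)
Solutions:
 v(z) = C1 + Integral(z/cos(z), z)


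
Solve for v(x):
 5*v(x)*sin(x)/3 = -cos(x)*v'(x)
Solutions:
 v(x) = C1*cos(x)^(5/3)


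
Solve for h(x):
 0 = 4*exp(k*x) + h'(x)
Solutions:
 h(x) = C1 - 4*exp(k*x)/k


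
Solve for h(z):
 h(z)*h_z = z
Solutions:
 h(z) = -sqrt(C1 + z^2)
 h(z) = sqrt(C1 + z^2)


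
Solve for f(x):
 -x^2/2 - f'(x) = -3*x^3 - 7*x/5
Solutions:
 f(x) = C1 + 3*x^4/4 - x^3/6 + 7*x^2/10


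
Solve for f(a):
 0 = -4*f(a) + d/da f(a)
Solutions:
 f(a) = C1*exp(4*a)


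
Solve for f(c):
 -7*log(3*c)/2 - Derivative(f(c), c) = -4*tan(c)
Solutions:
 f(c) = C1 - 7*c*log(c)/2 - 7*c*log(3)/2 + 7*c/2 - 4*log(cos(c))


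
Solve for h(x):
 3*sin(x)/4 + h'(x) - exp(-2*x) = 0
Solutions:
 h(x) = C1 + 3*cos(x)/4 - exp(-2*x)/2


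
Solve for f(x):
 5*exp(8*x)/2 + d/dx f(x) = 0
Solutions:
 f(x) = C1 - 5*exp(8*x)/16


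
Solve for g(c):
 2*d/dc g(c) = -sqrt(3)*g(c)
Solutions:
 g(c) = C1*exp(-sqrt(3)*c/2)


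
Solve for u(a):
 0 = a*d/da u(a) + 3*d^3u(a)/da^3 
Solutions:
 u(a) = C1 + Integral(C2*airyai(-3^(2/3)*a/3) + C3*airybi(-3^(2/3)*a/3), a)


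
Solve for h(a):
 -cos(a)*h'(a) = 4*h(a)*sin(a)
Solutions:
 h(a) = C1*cos(a)^4


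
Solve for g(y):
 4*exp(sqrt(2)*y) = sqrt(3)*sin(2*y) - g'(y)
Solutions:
 g(y) = C1 - 2*sqrt(2)*exp(sqrt(2)*y) - sqrt(3)*cos(2*y)/2


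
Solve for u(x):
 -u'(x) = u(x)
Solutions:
 u(x) = C1*exp(-x)


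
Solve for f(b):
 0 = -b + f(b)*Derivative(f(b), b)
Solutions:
 f(b) = -sqrt(C1 + b^2)
 f(b) = sqrt(C1 + b^2)


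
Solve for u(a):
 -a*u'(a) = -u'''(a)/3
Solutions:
 u(a) = C1 + Integral(C2*airyai(3^(1/3)*a) + C3*airybi(3^(1/3)*a), a)


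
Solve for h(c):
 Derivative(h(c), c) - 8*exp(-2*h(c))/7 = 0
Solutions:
 h(c) = log(-sqrt(C1 + 112*c)) - log(7)
 h(c) = log(C1 + 112*c)/2 - log(7)


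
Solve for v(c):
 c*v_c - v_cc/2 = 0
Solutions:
 v(c) = C1 + C2*erfi(c)


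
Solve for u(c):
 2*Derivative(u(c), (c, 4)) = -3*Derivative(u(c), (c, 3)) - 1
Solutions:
 u(c) = C1 + C2*c + C3*c^2 + C4*exp(-3*c/2) - c^3/18


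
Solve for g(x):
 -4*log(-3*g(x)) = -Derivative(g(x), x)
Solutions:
 -Integral(1/(log(-_y) + log(3)), (_y, g(x)))/4 = C1 - x


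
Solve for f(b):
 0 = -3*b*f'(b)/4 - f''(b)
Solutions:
 f(b) = C1 + C2*erf(sqrt(6)*b/4)


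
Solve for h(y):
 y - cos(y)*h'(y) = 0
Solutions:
 h(y) = C1 + Integral(y/cos(y), y)


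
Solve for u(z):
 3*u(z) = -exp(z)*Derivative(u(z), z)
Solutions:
 u(z) = C1*exp(3*exp(-z))


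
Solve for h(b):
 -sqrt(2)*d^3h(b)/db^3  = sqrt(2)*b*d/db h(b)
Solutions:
 h(b) = C1 + Integral(C2*airyai(-b) + C3*airybi(-b), b)


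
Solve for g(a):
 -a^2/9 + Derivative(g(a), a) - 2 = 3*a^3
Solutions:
 g(a) = C1 + 3*a^4/4 + a^3/27 + 2*a


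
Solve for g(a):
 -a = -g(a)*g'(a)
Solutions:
 g(a) = -sqrt(C1 + a^2)
 g(a) = sqrt(C1 + a^2)


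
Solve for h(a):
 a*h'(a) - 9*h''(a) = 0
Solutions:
 h(a) = C1 + C2*erfi(sqrt(2)*a/6)


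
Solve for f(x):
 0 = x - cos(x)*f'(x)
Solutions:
 f(x) = C1 + Integral(x/cos(x), x)


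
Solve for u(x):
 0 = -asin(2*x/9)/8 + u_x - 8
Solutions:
 u(x) = C1 + x*asin(2*x/9)/8 + 8*x + sqrt(81 - 4*x^2)/16


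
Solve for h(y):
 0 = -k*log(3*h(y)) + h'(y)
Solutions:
 Integral(1/(log(_y) + log(3)), (_y, h(y))) = C1 + k*y


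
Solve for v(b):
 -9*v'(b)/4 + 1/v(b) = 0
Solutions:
 v(b) = -sqrt(C1 + 8*b)/3
 v(b) = sqrt(C1 + 8*b)/3


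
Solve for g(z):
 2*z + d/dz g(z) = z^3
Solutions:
 g(z) = C1 + z^4/4 - z^2


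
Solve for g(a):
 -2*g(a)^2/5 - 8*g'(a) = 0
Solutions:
 g(a) = 20/(C1 + a)


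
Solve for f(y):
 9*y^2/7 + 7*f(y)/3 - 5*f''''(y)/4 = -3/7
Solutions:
 f(y) = C1*exp(-15^(3/4)*sqrt(2)*7^(1/4)*y/15) + C2*exp(15^(3/4)*sqrt(2)*7^(1/4)*y/15) + C3*sin(15^(3/4)*sqrt(2)*7^(1/4)*y/15) + C4*cos(15^(3/4)*sqrt(2)*7^(1/4)*y/15) - 27*y^2/49 - 9/49


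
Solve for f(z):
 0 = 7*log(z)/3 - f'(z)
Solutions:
 f(z) = C1 + 7*z*log(z)/3 - 7*z/3


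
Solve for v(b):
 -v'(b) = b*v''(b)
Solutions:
 v(b) = C1 + C2*log(b)


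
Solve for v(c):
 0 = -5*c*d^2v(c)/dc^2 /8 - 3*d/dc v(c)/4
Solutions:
 v(c) = C1 + C2/c^(1/5)


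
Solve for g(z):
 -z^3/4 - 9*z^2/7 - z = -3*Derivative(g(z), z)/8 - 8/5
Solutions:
 g(z) = C1 + z^4/6 + 8*z^3/7 + 4*z^2/3 - 64*z/15


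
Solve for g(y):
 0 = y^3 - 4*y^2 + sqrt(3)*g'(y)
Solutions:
 g(y) = C1 - sqrt(3)*y^4/12 + 4*sqrt(3)*y^3/9


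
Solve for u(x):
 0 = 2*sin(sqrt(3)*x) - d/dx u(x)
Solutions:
 u(x) = C1 - 2*sqrt(3)*cos(sqrt(3)*x)/3


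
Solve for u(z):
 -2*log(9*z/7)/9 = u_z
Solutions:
 u(z) = C1 - 2*z*log(z)/9 - 4*z*log(3)/9 + 2*z/9 + 2*z*log(7)/9


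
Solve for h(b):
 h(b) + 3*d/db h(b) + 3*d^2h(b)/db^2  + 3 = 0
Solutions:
 h(b) = (C1*sin(sqrt(3)*b/6) + C2*cos(sqrt(3)*b/6))*exp(-b/2) - 3


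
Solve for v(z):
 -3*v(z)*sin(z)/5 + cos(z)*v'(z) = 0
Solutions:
 v(z) = C1/cos(z)^(3/5)


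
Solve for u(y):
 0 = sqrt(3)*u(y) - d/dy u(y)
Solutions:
 u(y) = C1*exp(sqrt(3)*y)


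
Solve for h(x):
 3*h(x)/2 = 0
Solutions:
 h(x) = 0


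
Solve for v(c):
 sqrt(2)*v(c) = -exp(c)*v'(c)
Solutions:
 v(c) = C1*exp(sqrt(2)*exp(-c))


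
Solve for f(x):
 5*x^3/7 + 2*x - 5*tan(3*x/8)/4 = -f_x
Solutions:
 f(x) = C1 - 5*x^4/28 - x^2 - 10*log(cos(3*x/8))/3


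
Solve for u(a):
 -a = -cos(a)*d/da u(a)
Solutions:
 u(a) = C1 + Integral(a/cos(a), a)


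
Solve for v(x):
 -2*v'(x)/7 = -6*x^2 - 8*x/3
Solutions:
 v(x) = C1 + 7*x^3 + 14*x^2/3


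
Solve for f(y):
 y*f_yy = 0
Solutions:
 f(y) = C1 + C2*y


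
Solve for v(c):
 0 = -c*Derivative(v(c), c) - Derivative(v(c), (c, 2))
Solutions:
 v(c) = C1 + C2*erf(sqrt(2)*c/2)


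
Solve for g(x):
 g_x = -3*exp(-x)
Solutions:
 g(x) = C1 + 3*exp(-x)


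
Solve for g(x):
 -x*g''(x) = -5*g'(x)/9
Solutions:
 g(x) = C1 + C2*x^(14/9)


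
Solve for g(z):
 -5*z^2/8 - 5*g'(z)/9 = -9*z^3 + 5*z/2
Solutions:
 g(z) = C1 + 81*z^4/20 - 3*z^3/8 - 9*z^2/4


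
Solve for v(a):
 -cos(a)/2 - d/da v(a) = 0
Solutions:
 v(a) = C1 - sin(a)/2


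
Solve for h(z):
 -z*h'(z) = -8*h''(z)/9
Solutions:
 h(z) = C1 + C2*erfi(3*z/4)


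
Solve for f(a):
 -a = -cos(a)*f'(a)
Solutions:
 f(a) = C1 + Integral(a/cos(a), a)


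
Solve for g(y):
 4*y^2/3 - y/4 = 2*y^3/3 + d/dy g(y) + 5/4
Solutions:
 g(y) = C1 - y^4/6 + 4*y^3/9 - y^2/8 - 5*y/4


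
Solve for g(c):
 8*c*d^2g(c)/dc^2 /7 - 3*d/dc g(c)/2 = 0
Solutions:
 g(c) = C1 + C2*c^(37/16)


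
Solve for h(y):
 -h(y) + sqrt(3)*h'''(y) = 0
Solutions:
 h(y) = C3*exp(3^(5/6)*y/3) + (C1*sin(3^(1/3)*y/2) + C2*cos(3^(1/3)*y/2))*exp(-3^(5/6)*y/6)


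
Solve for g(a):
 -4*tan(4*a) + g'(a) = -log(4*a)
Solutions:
 g(a) = C1 - a*log(a) - 2*a*log(2) + a - log(cos(4*a))


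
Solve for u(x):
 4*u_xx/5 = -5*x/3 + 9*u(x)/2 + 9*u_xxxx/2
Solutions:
 u(x) = 10*x/27 + (C1*sin(x*sin(atan(7*sqrt(41)/4)/2)) + C2*cos(x*sin(atan(7*sqrt(41)/4)/2)))*exp(-x*cos(atan(7*sqrt(41)/4)/2)) + (C3*sin(x*sin(atan(7*sqrt(41)/4)/2)) + C4*cos(x*sin(atan(7*sqrt(41)/4)/2)))*exp(x*cos(atan(7*sqrt(41)/4)/2))


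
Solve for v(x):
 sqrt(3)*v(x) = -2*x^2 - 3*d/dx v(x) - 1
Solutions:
 v(x) = C1*exp(-sqrt(3)*x/3) - 2*sqrt(3)*x^2/3 + 4*x - 13*sqrt(3)/3


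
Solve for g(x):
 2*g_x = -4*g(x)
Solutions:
 g(x) = C1*exp(-2*x)


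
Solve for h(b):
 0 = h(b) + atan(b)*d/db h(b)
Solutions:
 h(b) = C1*exp(-Integral(1/atan(b), b))


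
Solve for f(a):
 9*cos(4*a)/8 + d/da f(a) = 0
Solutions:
 f(a) = C1 - 9*sin(4*a)/32


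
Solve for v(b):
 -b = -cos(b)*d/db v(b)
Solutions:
 v(b) = C1 + Integral(b/cos(b), b)


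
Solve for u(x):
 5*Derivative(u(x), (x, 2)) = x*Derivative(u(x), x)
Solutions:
 u(x) = C1 + C2*erfi(sqrt(10)*x/10)


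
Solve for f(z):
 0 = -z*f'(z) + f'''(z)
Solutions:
 f(z) = C1 + Integral(C2*airyai(z) + C3*airybi(z), z)


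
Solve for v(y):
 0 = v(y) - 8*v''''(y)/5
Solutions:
 v(y) = C1*exp(-10^(1/4)*y/2) + C2*exp(10^(1/4)*y/2) + C3*sin(10^(1/4)*y/2) + C4*cos(10^(1/4)*y/2)


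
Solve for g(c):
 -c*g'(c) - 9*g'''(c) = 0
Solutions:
 g(c) = C1 + Integral(C2*airyai(-3^(1/3)*c/3) + C3*airybi(-3^(1/3)*c/3), c)


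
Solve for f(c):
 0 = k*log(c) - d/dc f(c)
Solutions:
 f(c) = C1 + c*k*log(c) - c*k


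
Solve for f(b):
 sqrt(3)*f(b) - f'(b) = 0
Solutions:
 f(b) = C1*exp(sqrt(3)*b)


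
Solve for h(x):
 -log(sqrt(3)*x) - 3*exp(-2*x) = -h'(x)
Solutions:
 h(x) = C1 + x*log(x) + x*(-1 + log(3)/2) - 3*exp(-2*x)/2


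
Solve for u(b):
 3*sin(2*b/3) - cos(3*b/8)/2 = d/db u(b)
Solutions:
 u(b) = C1 - 4*sin(3*b/8)/3 - 9*cos(2*b/3)/2


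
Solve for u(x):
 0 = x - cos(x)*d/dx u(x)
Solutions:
 u(x) = C1 + Integral(x/cos(x), x)


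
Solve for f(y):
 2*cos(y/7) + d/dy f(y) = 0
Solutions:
 f(y) = C1 - 14*sin(y/7)


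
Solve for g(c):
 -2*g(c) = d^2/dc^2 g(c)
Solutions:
 g(c) = C1*sin(sqrt(2)*c) + C2*cos(sqrt(2)*c)


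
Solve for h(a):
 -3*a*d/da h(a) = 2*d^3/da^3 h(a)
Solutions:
 h(a) = C1 + Integral(C2*airyai(-2^(2/3)*3^(1/3)*a/2) + C3*airybi(-2^(2/3)*3^(1/3)*a/2), a)


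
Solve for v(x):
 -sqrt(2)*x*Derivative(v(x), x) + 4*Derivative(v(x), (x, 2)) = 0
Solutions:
 v(x) = C1 + C2*erfi(2^(3/4)*x/4)


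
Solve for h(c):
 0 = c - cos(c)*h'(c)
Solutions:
 h(c) = C1 + Integral(c/cos(c), c)


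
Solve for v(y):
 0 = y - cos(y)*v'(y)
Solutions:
 v(y) = C1 + Integral(y/cos(y), y)


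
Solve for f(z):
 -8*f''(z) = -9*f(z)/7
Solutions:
 f(z) = C1*exp(-3*sqrt(14)*z/28) + C2*exp(3*sqrt(14)*z/28)


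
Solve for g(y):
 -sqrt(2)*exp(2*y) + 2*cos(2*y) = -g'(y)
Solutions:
 g(y) = C1 + sqrt(2)*exp(2*y)/2 - sin(2*y)


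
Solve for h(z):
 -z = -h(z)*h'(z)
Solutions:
 h(z) = -sqrt(C1 + z^2)
 h(z) = sqrt(C1 + z^2)


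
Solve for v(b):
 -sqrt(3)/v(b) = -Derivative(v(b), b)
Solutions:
 v(b) = -sqrt(C1 + 2*sqrt(3)*b)
 v(b) = sqrt(C1 + 2*sqrt(3)*b)


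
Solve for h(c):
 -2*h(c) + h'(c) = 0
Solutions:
 h(c) = C1*exp(2*c)


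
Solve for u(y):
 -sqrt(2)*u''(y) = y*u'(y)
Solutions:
 u(y) = C1 + C2*erf(2^(1/4)*y/2)


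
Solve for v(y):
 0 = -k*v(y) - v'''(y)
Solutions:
 v(y) = C1*exp(y*(-k)^(1/3)) + C2*exp(y*(-k)^(1/3)*(-1 + sqrt(3)*I)/2) + C3*exp(-y*(-k)^(1/3)*(1 + sqrt(3)*I)/2)


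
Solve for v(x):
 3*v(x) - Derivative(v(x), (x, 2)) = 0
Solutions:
 v(x) = C1*exp(-sqrt(3)*x) + C2*exp(sqrt(3)*x)


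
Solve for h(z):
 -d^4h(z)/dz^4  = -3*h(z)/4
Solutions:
 h(z) = C1*exp(-sqrt(2)*3^(1/4)*z/2) + C2*exp(sqrt(2)*3^(1/4)*z/2) + C3*sin(sqrt(2)*3^(1/4)*z/2) + C4*cos(sqrt(2)*3^(1/4)*z/2)


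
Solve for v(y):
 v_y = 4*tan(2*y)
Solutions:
 v(y) = C1 - 2*log(cos(2*y))


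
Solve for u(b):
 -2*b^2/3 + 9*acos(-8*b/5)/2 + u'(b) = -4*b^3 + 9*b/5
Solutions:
 u(b) = C1 - b^4 + 2*b^3/9 + 9*b^2/10 - 9*b*acos(-8*b/5)/2 - 9*sqrt(25 - 64*b^2)/16


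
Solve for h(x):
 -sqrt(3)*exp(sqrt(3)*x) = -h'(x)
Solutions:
 h(x) = C1 + exp(sqrt(3)*x)


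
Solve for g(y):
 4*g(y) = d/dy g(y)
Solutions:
 g(y) = C1*exp(4*y)


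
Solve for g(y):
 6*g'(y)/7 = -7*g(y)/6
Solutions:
 g(y) = C1*exp(-49*y/36)


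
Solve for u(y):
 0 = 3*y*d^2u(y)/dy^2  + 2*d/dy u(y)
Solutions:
 u(y) = C1 + C2*y^(1/3)


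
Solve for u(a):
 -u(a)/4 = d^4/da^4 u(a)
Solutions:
 u(a) = (C1*sin(a/2) + C2*cos(a/2))*exp(-a/2) + (C3*sin(a/2) + C4*cos(a/2))*exp(a/2)


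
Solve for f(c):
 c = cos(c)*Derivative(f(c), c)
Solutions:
 f(c) = C1 + Integral(c/cos(c), c)


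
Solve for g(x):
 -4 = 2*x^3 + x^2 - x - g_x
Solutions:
 g(x) = C1 + x^4/2 + x^3/3 - x^2/2 + 4*x


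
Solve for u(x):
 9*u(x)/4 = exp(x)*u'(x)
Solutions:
 u(x) = C1*exp(-9*exp(-x)/4)


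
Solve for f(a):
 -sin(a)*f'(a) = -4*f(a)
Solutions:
 f(a) = C1*(cos(a)^2 - 2*cos(a) + 1)/(cos(a)^2 + 2*cos(a) + 1)


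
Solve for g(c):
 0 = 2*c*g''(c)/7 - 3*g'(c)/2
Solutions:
 g(c) = C1 + C2*c^(25/4)


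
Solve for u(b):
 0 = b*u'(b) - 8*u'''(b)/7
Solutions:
 u(b) = C1 + Integral(C2*airyai(7^(1/3)*b/2) + C3*airybi(7^(1/3)*b/2), b)


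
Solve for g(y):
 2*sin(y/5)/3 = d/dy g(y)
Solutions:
 g(y) = C1 - 10*cos(y/5)/3


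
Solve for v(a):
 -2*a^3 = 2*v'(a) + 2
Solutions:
 v(a) = C1 - a^4/4 - a


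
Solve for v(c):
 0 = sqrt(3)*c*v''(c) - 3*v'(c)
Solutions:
 v(c) = C1 + C2*c^(1 + sqrt(3))


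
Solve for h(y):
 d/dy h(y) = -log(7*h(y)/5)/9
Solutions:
 -9*Integral(1/(-log(_y) - log(7) + log(5)), (_y, h(y))) = C1 - y


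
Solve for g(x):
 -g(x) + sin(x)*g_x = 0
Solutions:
 g(x) = C1*sqrt(cos(x) - 1)/sqrt(cos(x) + 1)


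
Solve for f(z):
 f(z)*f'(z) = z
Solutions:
 f(z) = -sqrt(C1 + z^2)
 f(z) = sqrt(C1 + z^2)


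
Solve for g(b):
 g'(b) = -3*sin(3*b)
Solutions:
 g(b) = C1 + cos(3*b)


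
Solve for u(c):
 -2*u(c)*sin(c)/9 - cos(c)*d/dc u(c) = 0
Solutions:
 u(c) = C1*cos(c)^(2/9)


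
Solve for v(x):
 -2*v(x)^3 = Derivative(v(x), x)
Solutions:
 v(x) = -sqrt(2)*sqrt(-1/(C1 - 2*x))/2
 v(x) = sqrt(2)*sqrt(-1/(C1 - 2*x))/2


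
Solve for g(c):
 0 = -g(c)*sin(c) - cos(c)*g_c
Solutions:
 g(c) = C1*cos(c)


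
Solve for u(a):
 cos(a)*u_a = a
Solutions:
 u(a) = C1 + Integral(a/cos(a), a)


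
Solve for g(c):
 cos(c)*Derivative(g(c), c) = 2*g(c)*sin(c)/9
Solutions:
 g(c) = C1/cos(c)^(2/9)


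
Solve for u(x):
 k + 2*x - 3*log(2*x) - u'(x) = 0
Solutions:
 u(x) = C1 + k*x + x^2 - 3*x*log(x) - x*log(8) + 3*x


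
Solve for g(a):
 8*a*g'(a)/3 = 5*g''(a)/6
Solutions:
 g(a) = C1 + C2*erfi(2*sqrt(10)*a/5)


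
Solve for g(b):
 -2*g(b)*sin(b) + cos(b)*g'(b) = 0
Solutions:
 g(b) = C1/cos(b)^2


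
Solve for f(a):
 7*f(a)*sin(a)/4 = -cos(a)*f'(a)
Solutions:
 f(a) = C1*cos(a)^(7/4)


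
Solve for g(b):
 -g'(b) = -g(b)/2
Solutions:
 g(b) = C1*exp(b/2)


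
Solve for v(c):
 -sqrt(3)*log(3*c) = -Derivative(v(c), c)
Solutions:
 v(c) = C1 + sqrt(3)*c*log(c) - sqrt(3)*c + sqrt(3)*c*log(3)


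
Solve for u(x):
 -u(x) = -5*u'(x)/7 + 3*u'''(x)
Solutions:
 u(x) = C1*exp(x*(10*98^(1/3)/(sqrt(190981) + 441)^(1/3) + 28^(1/3)*(sqrt(190981) + 441)^(1/3))/84)*sin(sqrt(3)*x*(-28^(1/3)*(sqrt(190981) + 441)^(1/3) + 10*98^(1/3)/(sqrt(190981) + 441)^(1/3))/84) + C2*exp(x*(10*98^(1/3)/(sqrt(190981) + 441)^(1/3) + 28^(1/3)*(sqrt(190981) + 441)^(1/3))/84)*cos(sqrt(3)*x*(-28^(1/3)*(sqrt(190981) + 441)^(1/3) + 10*98^(1/3)/(sqrt(190981) + 441)^(1/3))/84) + C3*exp(-x*(10*98^(1/3)/(sqrt(190981) + 441)^(1/3) + 28^(1/3)*(sqrt(190981) + 441)^(1/3))/42)


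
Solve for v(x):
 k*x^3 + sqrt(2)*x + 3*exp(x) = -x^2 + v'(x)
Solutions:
 v(x) = C1 + k*x^4/4 + x^3/3 + sqrt(2)*x^2/2 + 3*exp(x)


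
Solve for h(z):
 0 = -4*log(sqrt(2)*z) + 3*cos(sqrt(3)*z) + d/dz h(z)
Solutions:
 h(z) = C1 + 4*z*log(z) - 4*z + 2*z*log(2) - sqrt(3)*sin(sqrt(3)*z)


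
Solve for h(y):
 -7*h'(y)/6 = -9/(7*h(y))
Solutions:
 h(y) = -sqrt(C1 + 108*y)/7
 h(y) = sqrt(C1 + 108*y)/7


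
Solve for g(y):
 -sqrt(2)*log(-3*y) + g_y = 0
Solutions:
 g(y) = C1 + sqrt(2)*y*log(-y) + sqrt(2)*y*(-1 + log(3))


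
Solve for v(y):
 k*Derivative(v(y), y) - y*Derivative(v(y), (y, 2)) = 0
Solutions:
 v(y) = C1 + y^(re(k) + 1)*(C2*sin(log(y)*Abs(im(k))) + C3*cos(log(y)*im(k)))


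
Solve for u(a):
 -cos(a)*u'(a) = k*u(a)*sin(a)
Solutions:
 u(a) = C1*exp(k*log(cos(a)))


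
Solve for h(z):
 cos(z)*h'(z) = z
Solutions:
 h(z) = C1 + Integral(z/cos(z), z)


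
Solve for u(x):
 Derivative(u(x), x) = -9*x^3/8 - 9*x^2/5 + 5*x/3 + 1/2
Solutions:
 u(x) = C1 - 9*x^4/32 - 3*x^3/5 + 5*x^2/6 + x/2


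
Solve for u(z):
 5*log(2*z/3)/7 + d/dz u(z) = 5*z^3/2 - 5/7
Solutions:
 u(z) = C1 + 5*z^4/8 - 5*z*log(z)/7 - 5*z*log(2)/7 + 5*z*log(3)/7


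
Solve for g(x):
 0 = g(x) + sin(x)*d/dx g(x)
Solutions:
 g(x) = C1*sqrt(cos(x) + 1)/sqrt(cos(x) - 1)


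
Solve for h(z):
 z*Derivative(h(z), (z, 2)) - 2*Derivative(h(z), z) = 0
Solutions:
 h(z) = C1 + C2*z^3


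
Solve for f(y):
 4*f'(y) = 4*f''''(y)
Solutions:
 f(y) = C1 + C4*exp(y) + (C2*sin(sqrt(3)*y/2) + C3*cos(sqrt(3)*y/2))*exp(-y/2)


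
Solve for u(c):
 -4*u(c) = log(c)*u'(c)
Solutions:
 u(c) = C1*exp(-4*li(c))


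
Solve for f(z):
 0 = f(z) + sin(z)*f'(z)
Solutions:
 f(z) = C1*sqrt(cos(z) + 1)/sqrt(cos(z) - 1)


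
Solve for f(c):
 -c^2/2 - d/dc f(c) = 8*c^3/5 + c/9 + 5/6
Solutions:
 f(c) = C1 - 2*c^4/5 - c^3/6 - c^2/18 - 5*c/6


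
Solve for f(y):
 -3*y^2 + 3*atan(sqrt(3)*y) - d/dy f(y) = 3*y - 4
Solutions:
 f(y) = C1 - y^3 - 3*y^2/2 + 3*y*atan(sqrt(3)*y) + 4*y - sqrt(3)*log(3*y^2 + 1)/2


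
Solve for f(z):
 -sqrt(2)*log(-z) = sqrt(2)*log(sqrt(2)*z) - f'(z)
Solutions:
 f(z) = C1 + 2*sqrt(2)*z*log(z) + sqrt(2)*z*(-2 + log(2)/2 + I*pi)


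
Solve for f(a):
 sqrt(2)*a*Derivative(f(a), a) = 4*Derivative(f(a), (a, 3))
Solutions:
 f(a) = C1 + Integral(C2*airyai(sqrt(2)*a/2) + C3*airybi(sqrt(2)*a/2), a)


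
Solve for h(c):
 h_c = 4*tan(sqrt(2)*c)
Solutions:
 h(c) = C1 - 2*sqrt(2)*log(cos(sqrt(2)*c))


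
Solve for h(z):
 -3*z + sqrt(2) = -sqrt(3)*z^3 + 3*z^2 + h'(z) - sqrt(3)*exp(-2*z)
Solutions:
 h(z) = C1 + sqrt(3)*z^4/4 - z^3 - 3*z^2/2 + sqrt(2)*z - sqrt(3)*exp(-2*z)/2


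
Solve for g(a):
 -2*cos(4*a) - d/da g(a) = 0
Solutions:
 g(a) = C1 - sin(4*a)/2


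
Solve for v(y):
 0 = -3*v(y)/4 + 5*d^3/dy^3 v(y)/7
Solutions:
 v(y) = C3*exp(1050^(1/3)*y/10) + (C1*sin(3^(5/6)*350^(1/3)*y/20) + C2*cos(3^(5/6)*350^(1/3)*y/20))*exp(-1050^(1/3)*y/20)


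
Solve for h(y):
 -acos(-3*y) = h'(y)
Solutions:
 h(y) = C1 - y*acos(-3*y) - sqrt(1 - 9*y^2)/3


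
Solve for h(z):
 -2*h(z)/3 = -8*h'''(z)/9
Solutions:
 h(z) = C3*exp(6^(1/3)*z/2) + (C1*sin(2^(1/3)*3^(5/6)*z/4) + C2*cos(2^(1/3)*3^(5/6)*z/4))*exp(-6^(1/3)*z/4)


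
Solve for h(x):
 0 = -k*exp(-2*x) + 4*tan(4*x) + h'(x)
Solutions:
 h(x) = C1 - k*exp(-2*x)/2 - log(tan(4*x)^2 + 1)/2


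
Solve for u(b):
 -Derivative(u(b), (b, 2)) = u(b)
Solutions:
 u(b) = C1*sin(b) + C2*cos(b)


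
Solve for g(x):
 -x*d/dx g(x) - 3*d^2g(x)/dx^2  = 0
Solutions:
 g(x) = C1 + C2*erf(sqrt(6)*x/6)


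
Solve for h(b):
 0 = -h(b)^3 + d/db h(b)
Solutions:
 h(b) = -sqrt(2)*sqrt(-1/(C1 + b))/2
 h(b) = sqrt(2)*sqrt(-1/(C1 + b))/2


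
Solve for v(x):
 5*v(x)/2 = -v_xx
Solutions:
 v(x) = C1*sin(sqrt(10)*x/2) + C2*cos(sqrt(10)*x/2)


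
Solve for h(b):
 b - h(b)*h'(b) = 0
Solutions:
 h(b) = -sqrt(C1 + b^2)
 h(b) = sqrt(C1 + b^2)


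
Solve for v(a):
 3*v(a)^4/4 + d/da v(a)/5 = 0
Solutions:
 v(a) = 2^(2/3)*(1/(C1 + 45*a))^(1/3)
 v(a) = (-6^(2/3) - 3*2^(2/3)*3^(1/6)*I)*(1/(C1 + 15*a))^(1/3)/6
 v(a) = (-6^(2/3) + 3*2^(2/3)*3^(1/6)*I)*(1/(C1 + 15*a))^(1/3)/6


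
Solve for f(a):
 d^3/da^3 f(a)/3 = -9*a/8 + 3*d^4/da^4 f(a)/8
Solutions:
 f(a) = C1 + C2*a + C3*a^2 + C4*exp(8*a/9) - 9*a^4/64 - 81*a^3/128


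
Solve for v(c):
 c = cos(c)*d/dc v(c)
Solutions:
 v(c) = C1 + Integral(c/cos(c), c)


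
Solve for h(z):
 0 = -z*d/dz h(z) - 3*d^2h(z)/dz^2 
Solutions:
 h(z) = C1 + C2*erf(sqrt(6)*z/6)


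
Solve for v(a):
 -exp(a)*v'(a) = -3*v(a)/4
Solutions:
 v(a) = C1*exp(-3*exp(-a)/4)


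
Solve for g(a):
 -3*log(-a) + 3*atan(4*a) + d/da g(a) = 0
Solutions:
 g(a) = C1 + 3*a*log(-a) - 3*a*atan(4*a) - 3*a + 3*log(16*a^2 + 1)/8


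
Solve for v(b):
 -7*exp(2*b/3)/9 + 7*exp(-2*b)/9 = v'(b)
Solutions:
 v(b) = C1 - 7*exp(2*b/3)/6 - 7*exp(-2*b)/18


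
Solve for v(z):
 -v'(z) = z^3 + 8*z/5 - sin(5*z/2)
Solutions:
 v(z) = C1 - z^4/4 - 4*z^2/5 - 2*cos(5*z/2)/5


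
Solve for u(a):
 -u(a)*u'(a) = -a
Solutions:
 u(a) = -sqrt(C1 + a^2)
 u(a) = sqrt(C1 + a^2)


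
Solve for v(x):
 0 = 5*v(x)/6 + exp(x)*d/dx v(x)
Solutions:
 v(x) = C1*exp(5*exp(-x)/6)


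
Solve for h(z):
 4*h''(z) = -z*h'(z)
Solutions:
 h(z) = C1 + C2*erf(sqrt(2)*z/4)


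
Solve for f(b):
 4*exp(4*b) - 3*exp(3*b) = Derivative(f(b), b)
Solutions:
 f(b) = C1 + exp(4*b) - exp(3*b)


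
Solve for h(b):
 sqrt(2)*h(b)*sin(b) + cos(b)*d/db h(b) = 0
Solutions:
 h(b) = C1*cos(b)^(sqrt(2))


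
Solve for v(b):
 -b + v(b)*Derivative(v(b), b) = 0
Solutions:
 v(b) = -sqrt(C1 + b^2)
 v(b) = sqrt(C1 + b^2)


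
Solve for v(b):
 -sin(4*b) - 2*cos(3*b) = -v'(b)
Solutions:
 v(b) = C1 + 2*sin(3*b)/3 - cos(4*b)/4


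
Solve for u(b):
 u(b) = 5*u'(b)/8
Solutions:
 u(b) = C1*exp(8*b/5)


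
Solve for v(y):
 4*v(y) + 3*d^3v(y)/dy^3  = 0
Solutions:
 v(y) = C3*exp(-6^(2/3)*y/3) + (C1*sin(2^(2/3)*3^(1/6)*y/2) + C2*cos(2^(2/3)*3^(1/6)*y/2))*exp(6^(2/3)*y/6)


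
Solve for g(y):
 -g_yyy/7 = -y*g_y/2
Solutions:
 g(y) = C1 + Integral(C2*airyai(2^(2/3)*7^(1/3)*y/2) + C3*airybi(2^(2/3)*7^(1/3)*y/2), y)


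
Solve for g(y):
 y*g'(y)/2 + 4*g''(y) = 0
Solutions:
 g(y) = C1 + C2*erf(y/4)


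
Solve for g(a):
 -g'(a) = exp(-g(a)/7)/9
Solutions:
 g(a) = 7*log(C1 - a/63)


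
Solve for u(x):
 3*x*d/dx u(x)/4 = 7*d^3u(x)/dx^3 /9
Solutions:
 u(x) = C1 + Integral(C2*airyai(3*98^(1/3)*x/14) + C3*airybi(3*98^(1/3)*x/14), x)


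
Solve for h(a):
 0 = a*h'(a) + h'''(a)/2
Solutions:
 h(a) = C1 + Integral(C2*airyai(-2^(1/3)*a) + C3*airybi(-2^(1/3)*a), a)


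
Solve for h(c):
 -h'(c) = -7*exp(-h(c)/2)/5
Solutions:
 h(c) = 2*log(C1 + 7*c/10)


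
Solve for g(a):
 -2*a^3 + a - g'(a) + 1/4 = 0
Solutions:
 g(a) = C1 - a^4/2 + a^2/2 + a/4


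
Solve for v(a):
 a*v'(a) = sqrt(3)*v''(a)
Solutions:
 v(a) = C1 + C2*erfi(sqrt(2)*3^(3/4)*a/6)


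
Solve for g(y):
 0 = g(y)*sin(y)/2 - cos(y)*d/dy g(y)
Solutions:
 g(y) = C1/sqrt(cos(y))


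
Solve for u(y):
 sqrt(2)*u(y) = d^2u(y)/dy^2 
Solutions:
 u(y) = C1*exp(-2^(1/4)*y) + C2*exp(2^(1/4)*y)


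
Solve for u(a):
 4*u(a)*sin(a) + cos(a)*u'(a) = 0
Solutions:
 u(a) = C1*cos(a)^4


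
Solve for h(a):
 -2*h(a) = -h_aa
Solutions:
 h(a) = C1*exp(-sqrt(2)*a) + C2*exp(sqrt(2)*a)


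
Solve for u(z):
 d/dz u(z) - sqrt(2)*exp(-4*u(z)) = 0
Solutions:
 u(z) = log(-I*(C1 + 4*sqrt(2)*z)^(1/4))
 u(z) = log(I*(C1 + 4*sqrt(2)*z)^(1/4))
 u(z) = log(-(C1 + 4*sqrt(2)*z)^(1/4))
 u(z) = log(C1 + 4*sqrt(2)*z)/4


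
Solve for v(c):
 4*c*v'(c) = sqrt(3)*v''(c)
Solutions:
 v(c) = C1 + C2*erfi(sqrt(2)*3^(3/4)*c/3)


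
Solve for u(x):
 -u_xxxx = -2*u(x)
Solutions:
 u(x) = C1*exp(-2^(1/4)*x) + C2*exp(2^(1/4)*x) + C3*sin(2^(1/4)*x) + C4*cos(2^(1/4)*x)


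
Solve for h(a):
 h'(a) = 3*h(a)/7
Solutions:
 h(a) = C1*exp(3*a/7)


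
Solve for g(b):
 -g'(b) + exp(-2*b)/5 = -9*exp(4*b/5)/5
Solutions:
 g(b) = C1 + 9*exp(4*b/5)/4 - exp(-2*b)/10


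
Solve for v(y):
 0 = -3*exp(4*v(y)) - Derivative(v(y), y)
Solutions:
 v(y) = log(-I*(1/(C1 + 12*y))^(1/4))
 v(y) = log(I*(1/(C1 + 12*y))^(1/4))
 v(y) = log(-(1/(C1 + 12*y))^(1/4))
 v(y) = log(1/(C1 + 12*y))/4


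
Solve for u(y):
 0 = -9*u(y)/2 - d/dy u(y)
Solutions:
 u(y) = C1*exp(-9*y/2)


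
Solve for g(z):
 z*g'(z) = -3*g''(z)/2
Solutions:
 g(z) = C1 + C2*erf(sqrt(3)*z/3)


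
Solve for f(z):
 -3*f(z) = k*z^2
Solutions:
 f(z) = -k*z^2/3


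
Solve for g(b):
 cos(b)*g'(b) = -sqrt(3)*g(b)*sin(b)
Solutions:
 g(b) = C1*cos(b)^(sqrt(3))


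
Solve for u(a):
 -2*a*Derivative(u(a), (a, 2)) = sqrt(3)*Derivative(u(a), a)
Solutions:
 u(a) = C1 + C2*a^(1 - sqrt(3)/2)


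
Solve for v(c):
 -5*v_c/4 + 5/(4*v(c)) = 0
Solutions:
 v(c) = -sqrt(C1 + 2*c)
 v(c) = sqrt(C1 + 2*c)


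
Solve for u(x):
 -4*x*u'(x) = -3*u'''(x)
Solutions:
 u(x) = C1 + Integral(C2*airyai(6^(2/3)*x/3) + C3*airybi(6^(2/3)*x/3), x)


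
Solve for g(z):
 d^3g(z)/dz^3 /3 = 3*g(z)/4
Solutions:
 g(z) = C3*exp(2^(1/3)*3^(2/3)*z/2) + (C1*sin(3*2^(1/3)*3^(1/6)*z/4) + C2*cos(3*2^(1/3)*3^(1/6)*z/4))*exp(-2^(1/3)*3^(2/3)*z/4)


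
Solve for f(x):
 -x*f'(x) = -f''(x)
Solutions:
 f(x) = C1 + C2*erfi(sqrt(2)*x/2)


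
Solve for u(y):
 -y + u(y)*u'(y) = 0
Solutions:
 u(y) = -sqrt(C1 + y^2)
 u(y) = sqrt(C1 + y^2)


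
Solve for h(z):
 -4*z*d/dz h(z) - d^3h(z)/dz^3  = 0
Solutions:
 h(z) = C1 + Integral(C2*airyai(-2^(2/3)*z) + C3*airybi(-2^(2/3)*z), z)


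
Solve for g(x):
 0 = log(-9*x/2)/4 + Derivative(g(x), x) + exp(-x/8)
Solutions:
 g(x) = C1 - x*log(-x)/4 + x*(-2*log(3) + log(2) + 1)/4 + 8*exp(-x/8)


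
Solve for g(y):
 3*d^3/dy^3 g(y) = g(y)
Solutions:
 g(y) = C3*exp(3^(2/3)*y/3) + (C1*sin(3^(1/6)*y/2) + C2*cos(3^(1/6)*y/2))*exp(-3^(2/3)*y/6)


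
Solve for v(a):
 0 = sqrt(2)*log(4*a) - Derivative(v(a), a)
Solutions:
 v(a) = C1 + sqrt(2)*a*log(a) - sqrt(2)*a + 2*sqrt(2)*a*log(2)


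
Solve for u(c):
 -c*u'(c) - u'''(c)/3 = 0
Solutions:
 u(c) = C1 + Integral(C2*airyai(-3^(1/3)*c) + C3*airybi(-3^(1/3)*c), c)


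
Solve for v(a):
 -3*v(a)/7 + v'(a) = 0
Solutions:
 v(a) = C1*exp(3*a/7)


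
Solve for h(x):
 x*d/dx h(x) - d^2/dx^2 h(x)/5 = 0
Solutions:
 h(x) = C1 + C2*erfi(sqrt(10)*x/2)


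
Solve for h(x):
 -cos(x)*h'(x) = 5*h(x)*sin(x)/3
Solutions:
 h(x) = C1*cos(x)^(5/3)


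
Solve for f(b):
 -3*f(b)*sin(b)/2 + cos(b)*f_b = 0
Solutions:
 f(b) = C1/cos(b)^(3/2)


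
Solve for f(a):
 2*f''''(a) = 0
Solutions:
 f(a) = C1 + C2*a + C3*a^2 + C4*a^3


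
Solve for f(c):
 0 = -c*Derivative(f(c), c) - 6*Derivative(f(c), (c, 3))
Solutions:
 f(c) = C1 + Integral(C2*airyai(-6^(2/3)*c/6) + C3*airybi(-6^(2/3)*c/6), c)


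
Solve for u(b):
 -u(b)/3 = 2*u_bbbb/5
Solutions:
 u(b) = (C1*sin(10^(1/4)*3^(3/4)*b/6) + C2*cos(10^(1/4)*3^(3/4)*b/6))*exp(-10^(1/4)*3^(3/4)*b/6) + (C3*sin(10^(1/4)*3^(3/4)*b/6) + C4*cos(10^(1/4)*3^(3/4)*b/6))*exp(10^(1/4)*3^(3/4)*b/6)


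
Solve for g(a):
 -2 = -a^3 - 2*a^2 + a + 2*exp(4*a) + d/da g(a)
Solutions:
 g(a) = C1 + a^4/4 + 2*a^3/3 - a^2/2 - 2*a - exp(4*a)/2


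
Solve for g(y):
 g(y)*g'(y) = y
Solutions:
 g(y) = -sqrt(C1 + y^2)
 g(y) = sqrt(C1 + y^2)


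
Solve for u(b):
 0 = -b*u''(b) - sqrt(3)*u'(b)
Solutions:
 u(b) = C1 + C2*b^(1 - sqrt(3))


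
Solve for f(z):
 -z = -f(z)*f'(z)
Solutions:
 f(z) = -sqrt(C1 + z^2)
 f(z) = sqrt(C1 + z^2)


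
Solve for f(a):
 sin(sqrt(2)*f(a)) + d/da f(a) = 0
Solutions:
 f(a) = sqrt(2)*(pi - acos((-exp(2*sqrt(2)*C1) - exp(2*sqrt(2)*a))/(exp(2*sqrt(2)*C1) - exp(2*sqrt(2)*a)))/2)
 f(a) = sqrt(2)*acos((-exp(2*sqrt(2)*C1) - exp(2*sqrt(2)*a))/(exp(2*sqrt(2)*C1) - exp(2*sqrt(2)*a)))/2


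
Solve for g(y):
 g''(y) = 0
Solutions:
 g(y) = C1 + C2*y


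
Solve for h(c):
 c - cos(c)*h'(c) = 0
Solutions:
 h(c) = C1 + Integral(c/cos(c), c)


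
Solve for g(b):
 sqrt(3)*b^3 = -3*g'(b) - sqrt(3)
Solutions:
 g(b) = C1 - sqrt(3)*b^4/12 - sqrt(3)*b/3


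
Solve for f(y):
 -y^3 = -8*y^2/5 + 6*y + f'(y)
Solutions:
 f(y) = C1 - y^4/4 + 8*y^3/15 - 3*y^2


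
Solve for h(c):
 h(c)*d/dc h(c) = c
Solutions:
 h(c) = -sqrt(C1 + c^2)
 h(c) = sqrt(C1 + c^2)


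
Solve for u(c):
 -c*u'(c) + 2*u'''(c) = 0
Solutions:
 u(c) = C1 + Integral(C2*airyai(2^(2/3)*c/2) + C3*airybi(2^(2/3)*c/2), c)


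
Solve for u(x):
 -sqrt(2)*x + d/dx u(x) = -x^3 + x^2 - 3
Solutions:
 u(x) = C1 - x^4/4 + x^3/3 + sqrt(2)*x^2/2 - 3*x


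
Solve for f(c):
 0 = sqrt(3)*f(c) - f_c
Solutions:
 f(c) = C1*exp(sqrt(3)*c)


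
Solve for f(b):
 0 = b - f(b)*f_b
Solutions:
 f(b) = -sqrt(C1 + b^2)
 f(b) = sqrt(C1 + b^2)


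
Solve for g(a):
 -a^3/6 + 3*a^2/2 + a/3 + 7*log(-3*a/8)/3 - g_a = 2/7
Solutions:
 g(a) = C1 - a^4/24 + a^3/2 + a^2/6 + 7*a*log(-a)/3 + a*(-7*log(2) - 55/21 + 7*log(3)/3)


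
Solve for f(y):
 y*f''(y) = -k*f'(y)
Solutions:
 f(y) = C1 + y^(1 - re(k))*(C2*sin(log(y)*Abs(im(k))) + C3*cos(log(y)*im(k)))


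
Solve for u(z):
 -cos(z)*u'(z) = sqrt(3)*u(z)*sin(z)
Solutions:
 u(z) = C1*cos(z)^(sqrt(3))


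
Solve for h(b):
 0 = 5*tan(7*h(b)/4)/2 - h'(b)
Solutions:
 h(b) = -4*asin(C1*exp(35*b/8))/7 + 4*pi/7
 h(b) = 4*asin(C1*exp(35*b/8))/7


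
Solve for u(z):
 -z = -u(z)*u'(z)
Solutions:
 u(z) = -sqrt(C1 + z^2)
 u(z) = sqrt(C1 + z^2)


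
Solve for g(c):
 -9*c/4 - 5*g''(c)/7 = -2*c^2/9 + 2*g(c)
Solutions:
 g(c) = C1*sin(sqrt(70)*c/5) + C2*cos(sqrt(70)*c/5) + c^2/9 - 9*c/8 - 5/63


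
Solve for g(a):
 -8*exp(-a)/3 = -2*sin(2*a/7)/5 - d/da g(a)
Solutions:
 g(a) = C1 + 7*cos(2*a/7)/5 - 8*exp(-a)/3


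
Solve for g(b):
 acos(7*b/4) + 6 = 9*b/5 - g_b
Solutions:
 g(b) = C1 + 9*b^2/10 - b*acos(7*b/4) - 6*b + sqrt(16 - 49*b^2)/7


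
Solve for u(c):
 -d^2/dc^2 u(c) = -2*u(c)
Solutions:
 u(c) = C1*exp(-sqrt(2)*c) + C2*exp(sqrt(2)*c)


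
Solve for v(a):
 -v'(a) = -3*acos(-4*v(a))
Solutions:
 Integral(1/acos(-4*_y), (_y, v(a))) = C1 + 3*a


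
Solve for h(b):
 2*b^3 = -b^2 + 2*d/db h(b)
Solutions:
 h(b) = C1 + b^4/4 + b^3/6


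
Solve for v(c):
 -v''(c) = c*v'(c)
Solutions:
 v(c) = C1 + C2*erf(sqrt(2)*c/2)


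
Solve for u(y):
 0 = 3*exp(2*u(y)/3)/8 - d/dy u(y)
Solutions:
 u(y) = 3*log(-sqrt(-1/(C1 + 3*y))) + 3*log(3)/2 + 3*log(2)
 u(y) = 3*log(-1/(C1 + 3*y))/2 + 3*log(3)/2 + 3*log(2)


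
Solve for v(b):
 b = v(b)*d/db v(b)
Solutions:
 v(b) = -sqrt(C1 + b^2)
 v(b) = sqrt(C1 + b^2)


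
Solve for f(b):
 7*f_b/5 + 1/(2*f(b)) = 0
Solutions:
 f(b) = -sqrt(C1 - 35*b)/7
 f(b) = sqrt(C1 - 35*b)/7


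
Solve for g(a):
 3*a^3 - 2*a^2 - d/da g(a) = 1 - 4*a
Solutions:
 g(a) = C1 + 3*a^4/4 - 2*a^3/3 + 2*a^2 - a


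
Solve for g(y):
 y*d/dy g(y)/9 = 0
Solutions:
 g(y) = C1


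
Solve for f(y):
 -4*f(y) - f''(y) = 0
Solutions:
 f(y) = C1*sin(2*y) + C2*cos(2*y)


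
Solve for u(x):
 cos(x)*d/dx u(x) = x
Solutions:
 u(x) = C1 + Integral(x/cos(x), x)


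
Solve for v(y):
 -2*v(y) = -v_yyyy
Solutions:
 v(y) = C1*exp(-2^(1/4)*y) + C2*exp(2^(1/4)*y) + C3*sin(2^(1/4)*y) + C4*cos(2^(1/4)*y)


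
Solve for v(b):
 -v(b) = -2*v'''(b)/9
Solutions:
 v(b) = C3*exp(6^(2/3)*b/2) + (C1*sin(3*2^(2/3)*3^(1/6)*b/4) + C2*cos(3*2^(2/3)*3^(1/6)*b/4))*exp(-6^(2/3)*b/4)


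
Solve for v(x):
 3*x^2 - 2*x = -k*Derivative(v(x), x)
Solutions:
 v(x) = C1 - x^3/k + x^2/k


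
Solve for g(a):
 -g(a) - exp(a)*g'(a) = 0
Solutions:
 g(a) = C1*exp(exp(-a))


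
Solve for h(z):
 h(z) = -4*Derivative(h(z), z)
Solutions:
 h(z) = C1*exp(-z/4)


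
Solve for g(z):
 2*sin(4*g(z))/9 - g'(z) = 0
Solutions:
 -2*z/9 + log(cos(4*g(z)) - 1)/8 - log(cos(4*g(z)) + 1)/8 = C1


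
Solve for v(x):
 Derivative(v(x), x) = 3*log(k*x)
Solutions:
 v(x) = C1 + 3*x*log(k*x) - 3*x


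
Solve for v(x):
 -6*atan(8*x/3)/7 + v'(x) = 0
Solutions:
 v(x) = C1 + 6*x*atan(8*x/3)/7 - 9*log(64*x^2 + 9)/56


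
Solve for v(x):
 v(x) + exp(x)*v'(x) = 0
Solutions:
 v(x) = C1*exp(exp(-x))


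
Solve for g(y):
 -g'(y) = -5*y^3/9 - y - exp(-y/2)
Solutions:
 g(y) = C1 + 5*y^4/36 + y^2/2 - 2*exp(-y/2)


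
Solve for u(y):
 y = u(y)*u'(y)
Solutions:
 u(y) = -sqrt(C1 + y^2)
 u(y) = sqrt(C1 + y^2)


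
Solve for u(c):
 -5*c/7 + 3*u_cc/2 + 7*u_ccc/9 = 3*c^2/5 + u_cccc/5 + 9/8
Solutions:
 u(c) = C1 + C2*c + C3*exp(c*(35 - sqrt(3655))/18) + C4*exp(c*(35 + sqrt(3655))/18) + c^4/30 + 29*c^3/2835 + 60131*c^2/145800


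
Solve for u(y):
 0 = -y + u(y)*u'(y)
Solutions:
 u(y) = -sqrt(C1 + y^2)
 u(y) = sqrt(C1 + y^2)


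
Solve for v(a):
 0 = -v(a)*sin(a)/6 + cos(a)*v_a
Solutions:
 v(a) = C1/cos(a)^(1/6)


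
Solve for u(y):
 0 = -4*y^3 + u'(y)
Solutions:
 u(y) = C1 + y^4


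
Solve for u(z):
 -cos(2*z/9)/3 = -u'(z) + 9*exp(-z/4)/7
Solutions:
 u(z) = C1 + 3*sin(2*z/9)/2 - 36*exp(-z/4)/7


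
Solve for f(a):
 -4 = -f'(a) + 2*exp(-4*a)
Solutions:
 f(a) = C1 + 4*a - exp(-4*a)/2


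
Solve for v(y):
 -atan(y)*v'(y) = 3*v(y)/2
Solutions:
 v(y) = C1*exp(-3*Integral(1/atan(y), y)/2)


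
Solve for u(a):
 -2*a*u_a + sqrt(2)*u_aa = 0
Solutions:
 u(a) = C1 + C2*erfi(2^(3/4)*a/2)


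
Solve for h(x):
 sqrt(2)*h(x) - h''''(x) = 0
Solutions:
 h(x) = C1*exp(-2^(1/8)*x) + C2*exp(2^(1/8)*x) + C3*sin(2^(1/8)*x) + C4*cos(2^(1/8)*x)


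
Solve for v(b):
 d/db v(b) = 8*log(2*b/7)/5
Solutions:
 v(b) = C1 + 8*b*log(b)/5 - 8*b*log(7)/5 - 8*b/5 + 8*b*log(2)/5


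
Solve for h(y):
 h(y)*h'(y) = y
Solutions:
 h(y) = -sqrt(C1 + y^2)
 h(y) = sqrt(C1 + y^2)


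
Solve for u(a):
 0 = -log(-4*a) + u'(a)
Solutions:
 u(a) = C1 + a*log(-a) + a*(-1 + 2*log(2))


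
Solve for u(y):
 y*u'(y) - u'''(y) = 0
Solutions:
 u(y) = C1 + Integral(C2*airyai(y) + C3*airybi(y), y)


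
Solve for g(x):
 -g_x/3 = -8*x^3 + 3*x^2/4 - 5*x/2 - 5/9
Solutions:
 g(x) = C1 + 6*x^4 - 3*x^3/4 + 15*x^2/4 + 5*x/3


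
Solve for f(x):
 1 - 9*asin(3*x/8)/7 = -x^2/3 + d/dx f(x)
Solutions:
 f(x) = C1 + x^3/9 - 9*x*asin(3*x/8)/7 + x - 3*sqrt(64 - 9*x^2)/7


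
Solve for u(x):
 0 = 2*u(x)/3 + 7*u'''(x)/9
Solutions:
 u(x) = C3*exp(-6^(1/3)*7^(2/3)*x/7) + (C1*sin(2^(1/3)*3^(5/6)*7^(2/3)*x/14) + C2*cos(2^(1/3)*3^(5/6)*7^(2/3)*x/14))*exp(6^(1/3)*7^(2/3)*x/14)


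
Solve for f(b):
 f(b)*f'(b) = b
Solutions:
 f(b) = -sqrt(C1 + b^2)
 f(b) = sqrt(C1 + b^2)


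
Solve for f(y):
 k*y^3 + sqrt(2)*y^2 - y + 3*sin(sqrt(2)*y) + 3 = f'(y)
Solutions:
 f(y) = C1 + k*y^4/4 + sqrt(2)*y^3/3 - y^2/2 + 3*y - 3*sqrt(2)*cos(sqrt(2)*y)/2
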